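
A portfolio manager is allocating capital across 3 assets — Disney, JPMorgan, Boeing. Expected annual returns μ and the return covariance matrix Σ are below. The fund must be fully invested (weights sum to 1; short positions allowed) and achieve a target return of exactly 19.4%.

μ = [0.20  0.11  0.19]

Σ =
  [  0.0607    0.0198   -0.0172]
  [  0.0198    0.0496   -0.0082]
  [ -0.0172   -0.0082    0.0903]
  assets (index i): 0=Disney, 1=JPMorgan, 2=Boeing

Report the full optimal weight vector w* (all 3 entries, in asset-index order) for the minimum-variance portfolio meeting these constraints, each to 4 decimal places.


0.5753  0.0219  0.4027

u=Σ⁻¹μ = [3.7278  1.2131  2.9243]
v=Σ⁻¹𝟙 = [15.4749  16.5504  15.5247]
a=μᵀu=1.434625  b=𝟙ᵀu=7.865222  c=𝟙ᵀv=47.550020  D=ac−b²=6.354724
λ₁=(c·0.194−b)/D = (47.550020·0.194−7.865222)/6.354724 = 0.213933
λ₂=(a−b·0.194)/D = (1.434625−7.865222·0.194)/6.354724 = -0.014356
w* = 0.213933·u + -0.014356·v:
  w_0 = 0.213933·3.7278 + -0.014356·15.4749 = 0.5753  (Disney)
  w_1 = 0.213933·1.2131 + -0.014356·16.5504 = 0.0219  (JPMorgan)
  w_2 = 0.213933·2.9243 + -0.014356·15.5247 = 0.4027  (Boeing)
Σw_i=1.0000  μᵀw=0.1940
σ²=wᵀΣw=λ₁·μ_p+λ₂ = 0.213933·0.194 + -0.014356 = 0.027147 ≈ 0.0271


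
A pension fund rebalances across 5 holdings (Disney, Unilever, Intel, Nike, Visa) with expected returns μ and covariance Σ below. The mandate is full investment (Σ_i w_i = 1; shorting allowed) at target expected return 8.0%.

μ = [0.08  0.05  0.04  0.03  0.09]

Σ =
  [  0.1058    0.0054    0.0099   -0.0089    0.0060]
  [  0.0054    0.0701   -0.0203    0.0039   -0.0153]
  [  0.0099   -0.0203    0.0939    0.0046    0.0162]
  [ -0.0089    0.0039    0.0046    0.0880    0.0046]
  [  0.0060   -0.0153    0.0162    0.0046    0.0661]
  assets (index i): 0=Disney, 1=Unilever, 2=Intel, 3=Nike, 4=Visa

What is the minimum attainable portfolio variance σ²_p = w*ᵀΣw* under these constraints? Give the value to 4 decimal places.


0.0285

g=Σ⁻¹μ = [0.6108  1.0639  0.3279  0.2624  1.4538]
h=Σ⁻¹𝟙 = [7.3586  19.7421  10.9580  9.8415  15.6598]
a=μᵀg=0.253884  b=𝟙ᵀg=3.718742  c=𝟙ᵀh=63.560057  D=ac−b²=2.307822
λ₁=(c·0.080−b)/D = (63.560057·0.080−3.718742)/2.307822 = 0.591927
λ₂=(a−b·0.080)/D = (0.253884−3.718742·0.080)/2.307822 = -0.018899
w* = 0.591927·g + -0.018899·h:
  w_0 = 0.591927·0.6108 + -0.018899·7.3586 = 0.2225  (Disney)
  w_1 = 0.591927·1.0639 + -0.018899·19.7421 = 0.2566  (Unilever)
  w_2 = 0.591927·0.3279 + -0.018899·10.9580 = -0.0130  (Intel)
  w_3 = 0.591927·0.2624 + -0.018899·9.8415 = -0.0307  (Nike)
  w_4 = 0.591927·1.4538 + -0.018899·15.6598 = 0.5646  (Visa)
Σw_i=1.0000  μᵀw=0.0800
σ²=wᵀΣw=λ₁·μ_p+λ₂ = 0.591927·0.080 + -0.018899 = 0.028455 ≈ 0.0285


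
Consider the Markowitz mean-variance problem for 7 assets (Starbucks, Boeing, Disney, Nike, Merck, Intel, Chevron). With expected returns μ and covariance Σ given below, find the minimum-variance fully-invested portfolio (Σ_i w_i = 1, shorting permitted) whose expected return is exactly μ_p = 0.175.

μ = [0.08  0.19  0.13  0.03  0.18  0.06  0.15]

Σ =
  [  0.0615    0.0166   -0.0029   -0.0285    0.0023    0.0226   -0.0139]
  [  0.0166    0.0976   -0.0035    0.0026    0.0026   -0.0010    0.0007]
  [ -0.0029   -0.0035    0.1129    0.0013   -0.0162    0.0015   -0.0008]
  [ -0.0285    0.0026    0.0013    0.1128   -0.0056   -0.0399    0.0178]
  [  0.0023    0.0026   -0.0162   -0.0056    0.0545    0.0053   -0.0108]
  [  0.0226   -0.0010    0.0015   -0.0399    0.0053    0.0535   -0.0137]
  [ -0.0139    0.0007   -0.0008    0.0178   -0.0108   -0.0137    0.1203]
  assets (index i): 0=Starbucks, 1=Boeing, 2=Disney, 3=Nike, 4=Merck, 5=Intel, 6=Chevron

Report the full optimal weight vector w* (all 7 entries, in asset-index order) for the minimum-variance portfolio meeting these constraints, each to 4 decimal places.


u=Σ⁻¹μ = [1.0853  1.6972  1.7926  0.8813  4.0162  1.3543  1.7587]
v=Σ⁻¹𝟙 = [16.5626  6.8754  12.2252  22.1633  22.8660  28.9029  12.3325]
a=μᵀu=1.736738  b=𝟙ᵀu=12.585454  c=𝟙ᵀv=121.927995  D=ac−b²=53.363285
λ₁=(c·0.175−b)/D = (121.927995·0.175−12.585454)/53.363285 = 0.164007
λ₂=(a−b·0.175)/D = (1.736738−12.585454·0.175)/53.363285 = -0.008727
w* = 0.164007·u + -0.008727·v:
  w_0 = 0.164007·1.0853 + -0.008727·16.5626 = 0.0334  (Starbucks)
  w_1 = 0.164007·1.6972 + -0.008727·6.8754 = 0.2184  (Boeing)
  w_2 = 0.164007·1.7926 + -0.008727·12.2252 = 0.1873  (Disney)
  w_3 = 0.164007·0.8813 + -0.008727·22.1633 = -0.0489  (Nike)
  w_4 = 0.164007·4.0162 + -0.008727·22.8660 = 0.4591  (Merck)
  w_5 = 0.164007·1.3543 + -0.008727·28.9029 = -0.0301  (Intel)
  w_6 = 0.164007·1.7587 + -0.008727·12.3325 = 0.1808  (Chevron)
Σw_i=1.0000  μᵀw=0.1750
σ²=wᵀΣw=λ₁·μ_p+λ₂ = 0.164007·0.175 + -0.008727 = 0.019974 ≈ 0.0200

0.0334  0.2184  0.1873  -0.0489  0.4591  -0.0301  0.1808


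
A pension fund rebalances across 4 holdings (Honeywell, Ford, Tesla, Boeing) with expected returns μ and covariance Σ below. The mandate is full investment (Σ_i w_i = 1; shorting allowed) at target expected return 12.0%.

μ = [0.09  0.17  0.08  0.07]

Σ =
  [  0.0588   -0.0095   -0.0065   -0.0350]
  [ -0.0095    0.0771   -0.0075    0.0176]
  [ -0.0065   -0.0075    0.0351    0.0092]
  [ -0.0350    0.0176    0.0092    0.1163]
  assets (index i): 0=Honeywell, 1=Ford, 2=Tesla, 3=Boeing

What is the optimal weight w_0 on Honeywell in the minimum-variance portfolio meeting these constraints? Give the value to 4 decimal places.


0.2575

g=Σ⁻¹μ = [2.7784  2.6759  3.1602  0.7831]
h=Σ⁻¹𝟙 = [31.1380  17.2985  34.6472  12.6107]
a=μᵀg=1.012604  b=𝟙ᵀg=9.397704  c=𝟙ᵀh=95.694515  D=ac−b²=8.583767
λ₁=(c·0.120−b)/D = (95.694515·0.120−9.397704)/8.583767 = 0.242975
λ₂=(a−b·0.120)/D = (1.012604−9.397704·0.120)/8.583767 = -0.013411
w* = 0.242975·g + -0.013411·h:
  w_0 = 0.242975·2.7784 + -0.013411·31.1380 = 0.2575  (Honeywell)
  w_1 = 0.242975·2.6759 + -0.013411·17.2985 = 0.4182  (Ford)
  w_2 = 0.242975·3.1602 + -0.013411·34.6472 = 0.3032  (Tesla)
  w_3 = 0.242975·0.7831 + -0.013411·12.6107 = 0.0211  (Boeing)
Σw_i=1.0000  μᵀw=0.1200
σ²=wᵀΣw=λ₁·μ_p+λ₂ = 0.242975·0.120 + -0.013411 = 0.015745 ≈ 0.0157


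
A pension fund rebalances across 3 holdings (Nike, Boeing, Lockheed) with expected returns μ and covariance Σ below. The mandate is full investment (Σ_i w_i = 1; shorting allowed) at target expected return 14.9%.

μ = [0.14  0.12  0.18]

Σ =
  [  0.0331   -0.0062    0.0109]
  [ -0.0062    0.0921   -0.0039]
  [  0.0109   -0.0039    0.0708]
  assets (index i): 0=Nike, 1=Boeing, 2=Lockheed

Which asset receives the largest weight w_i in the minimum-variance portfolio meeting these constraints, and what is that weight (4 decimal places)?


Nike (0.4822)

g=Σ⁻¹μ = [3.8675  1.6496  2.0378]
h=Σ⁻¹𝟙 = [29.2897  13.2676  10.3458]
a=μᵀg=1.106210  b=𝟙ᵀg=7.554922  c=𝟙ᵀh=52.903142  D=ac−b²=1.445145
λ₁=(c·0.149−b)/D = (52.903142·0.149−7.554922)/1.445145 = 0.226722
λ₂=(a−b·0.149)/D = (1.106210−7.554922·0.149)/1.445145 = -0.013475
w* = 0.226722·g + -0.013475·h:
  w_0 = 0.226722·3.8675 + -0.013475·29.2897 = 0.4822  (Nike)
  w_1 = 0.226722·1.6496 + -0.013475·13.2676 = 0.1952  (Boeing)
  w_2 = 0.226722·2.0378 + -0.013475·10.3458 = 0.3226  (Lockheed)
Σw_i=1.0000  μᵀw=0.1490
σ²=wᵀΣw=λ₁·μ_p+λ₂ = 0.226722·0.149 + -0.013475 = 0.020307 ≈ 0.0203


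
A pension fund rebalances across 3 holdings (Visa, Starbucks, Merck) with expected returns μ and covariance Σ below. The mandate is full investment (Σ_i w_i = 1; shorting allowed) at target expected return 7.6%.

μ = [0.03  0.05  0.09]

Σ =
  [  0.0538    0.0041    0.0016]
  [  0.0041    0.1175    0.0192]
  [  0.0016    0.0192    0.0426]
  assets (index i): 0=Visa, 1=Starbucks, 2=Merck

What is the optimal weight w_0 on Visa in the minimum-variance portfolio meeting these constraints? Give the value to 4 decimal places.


x=Σ⁻¹μ = [0.4909  0.0715  2.0620]
y=Σ⁻¹𝟙 = [17.6264  4.4994  20.7843]
a=μᵀx=0.203881  b=𝟙ᵀx=2.624343  c=𝟙ᵀy=42.909984  D=ac−b²=1.861374
λ₁=(c·0.076−b)/D = (42.909984·0.076−2.624343)/1.861374 = 0.342121
λ₂=(a−b·0.076)/D = (0.203881−2.624343·0.076)/1.861374 = 0.002381
w* = 0.342121·x + 0.002381·y:
  w_0 = 0.342121·0.4909 + 0.002381·17.6264 = 0.2099  (Visa)
  w_1 = 0.342121·0.0715 + 0.002381·4.4994 = 0.0352  (Starbucks)
  w_2 = 0.342121·2.0620 + 0.002381·20.7843 = 0.7549  (Merck)
Σw_i=1.0000  μᵀw=0.0760
σ²=wᵀΣw=λ₁·μ_p+λ₂ = 0.342121·0.076 + 0.002381 = 0.028382 ≈ 0.0284

0.2099


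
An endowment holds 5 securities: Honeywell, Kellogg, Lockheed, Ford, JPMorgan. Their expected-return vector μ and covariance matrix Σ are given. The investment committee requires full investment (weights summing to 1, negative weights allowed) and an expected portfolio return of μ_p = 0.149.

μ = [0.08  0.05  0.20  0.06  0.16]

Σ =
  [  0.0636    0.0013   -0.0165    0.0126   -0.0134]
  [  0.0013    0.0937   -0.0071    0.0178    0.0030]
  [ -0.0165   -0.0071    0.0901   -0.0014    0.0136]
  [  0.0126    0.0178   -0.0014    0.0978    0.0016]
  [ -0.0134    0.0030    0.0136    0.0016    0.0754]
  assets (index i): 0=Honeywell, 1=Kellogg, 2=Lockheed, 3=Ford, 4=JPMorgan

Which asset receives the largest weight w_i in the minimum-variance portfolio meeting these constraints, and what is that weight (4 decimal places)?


u=Σ⁻¹μ = [2.2530  0.5741  2.3689  0.2188  2.0676]
v=Σ⁻¹𝟙 = [20.8890  9.8881  13.6798  5.7010  13.9931]
a=μᵀu=1.026673  b=𝟙ᵀu=7.482434  c=𝟙ᵀv=64.150907  D=ac−b²=9.875219
λ₁=(c·0.149−b)/D = (64.150907·0.149−7.482434)/9.875219 = 0.210228
λ₂=(a−b·0.149)/D = (1.026673−7.482434·0.149)/9.875219 = -0.008932
w* = 0.210228·u + -0.008932·v:
  w_0 = 0.210228·2.2530 + -0.008932·20.8890 = 0.2871  (Honeywell)
  w_1 = 0.210228·0.5741 + -0.008932·9.8881 = 0.0324  (Kellogg)
  w_2 = 0.210228·2.3689 + -0.008932·13.6798 = 0.3758  (Lockheed)
  w_3 = 0.210228·0.2188 + -0.008932·5.7010 = -0.0049  (Ford)
  w_4 = 0.210228·2.0676 + -0.008932·13.9931 = 0.3097  (JPMorgan)
Σw_i=1.0000  μᵀw=0.1490
σ²=wᵀΣw=λ₁·μ_p+λ₂ = 0.210228·0.149 + -0.008932 = 0.022392 ≈ 0.0224

Lockheed (0.3758)


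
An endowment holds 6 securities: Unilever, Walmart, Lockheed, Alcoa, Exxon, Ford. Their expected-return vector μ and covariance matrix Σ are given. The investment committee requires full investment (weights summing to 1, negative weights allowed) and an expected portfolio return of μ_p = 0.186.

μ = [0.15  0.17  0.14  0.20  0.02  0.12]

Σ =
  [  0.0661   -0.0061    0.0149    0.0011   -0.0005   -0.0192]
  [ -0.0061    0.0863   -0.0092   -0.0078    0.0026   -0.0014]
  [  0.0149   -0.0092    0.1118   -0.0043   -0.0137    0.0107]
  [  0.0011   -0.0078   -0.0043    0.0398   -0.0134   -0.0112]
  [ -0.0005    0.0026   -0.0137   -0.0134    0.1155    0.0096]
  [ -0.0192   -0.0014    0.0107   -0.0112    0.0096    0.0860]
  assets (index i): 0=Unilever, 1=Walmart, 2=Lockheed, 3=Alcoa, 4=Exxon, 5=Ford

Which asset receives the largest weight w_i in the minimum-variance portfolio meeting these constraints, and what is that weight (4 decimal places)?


x=Σ⁻¹μ = [2.9603  2.9309  1.1936  6.6895  0.8102  2.7362]
y=Σ⁻¹𝟙 = [19.6298  17.3311  8.9385  38.3794  12.3027  18.8053]
a=μᵀx=2.791849  b=𝟙ᵀx=17.320739  c=𝟙ᵀy=115.386954  D=ac−b²=22.134943
λ₁=(c·0.186−b)/D = (115.386954·0.186−17.320739)/22.134943 = 0.187090
λ₂=(a−b·0.186)/D = (2.791849−17.320739·0.186)/22.134943 = -0.019418
w* = 0.187090·x + -0.019418·y:
  w_0 = 0.187090·2.9603 + -0.019418·19.6298 = 0.1727  (Unilever)
  w_1 = 0.187090·2.9309 + -0.019418·17.3311 = 0.2118  (Walmart)
  w_2 = 0.187090·1.1936 + -0.019418·8.9385 = 0.0497  (Lockheed)
  w_3 = 0.187090·6.6895 + -0.019418·38.3794 = 0.5063  (Alcoa)
  w_4 = 0.187090·0.8102 + -0.019418·12.3027 = -0.0873  (Exxon)
  w_5 = 0.187090·2.7362 + -0.019418·18.8053 = 0.1468  (Ford)
Σw_i=1.0000  μᵀw=0.1860
σ²=wᵀΣw=λ₁·μ_p+λ₂ = 0.187090·0.186 + -0.019418 = 0.015381 ≈ 0.0154

Alcoa (0.5063)


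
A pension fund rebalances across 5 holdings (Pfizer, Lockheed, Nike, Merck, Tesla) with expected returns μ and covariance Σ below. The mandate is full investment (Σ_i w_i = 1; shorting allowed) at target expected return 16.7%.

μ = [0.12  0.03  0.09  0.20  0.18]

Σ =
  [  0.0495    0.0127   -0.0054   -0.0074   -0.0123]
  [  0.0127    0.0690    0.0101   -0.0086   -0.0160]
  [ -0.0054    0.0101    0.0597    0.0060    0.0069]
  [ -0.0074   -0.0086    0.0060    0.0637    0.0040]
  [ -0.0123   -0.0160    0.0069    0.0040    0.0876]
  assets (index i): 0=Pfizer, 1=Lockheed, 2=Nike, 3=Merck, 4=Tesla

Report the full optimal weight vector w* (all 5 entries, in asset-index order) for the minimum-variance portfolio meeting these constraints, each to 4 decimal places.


0.3416  -0.0333  0.0574  0.3836  0.2507

g=Σ⁻¹μ = [3.4921  0.6113  1.1018  3.3724  2.4160]
h=Σ⁻¹𝟙 = [24.6372  13.9398  12.9883  18.2419  15.5649]
a=μᵀg=1.645921  b=𝟙ᵀg=10.993660  c=𝟙ᵀh=85.372029  D=ac−b²=19.655044
λ₁=(c·0.167−b)/D = (85.372029·0.167−10.993660)/19.655044 = 0.166037
λ₂=(a−b·0.167)/D = (1.645921−10.993660·0.167)/19.655044 = -0.009668
w* = 0.166037·g + -0.009668·h:
  w_0 = 0.166037·3.4921 + -0.009668·24.6372 = 0.3416  (Pfizer)
  w_1 = 0.166037·0.6113 + -0.009668·13.9398 = -0.0333  (Lockheed)
  w_2 = 0.166037·1.1018 + -0.009668·12.9883 = 0.0574  (Nike)
  w_3 = 0.166037·3.3724 + -0.009668·18.2419 = 0.3836  (Merck)
  w_4 = 0.166037·2.4160 + -0.009668·15.5649 = 0.2507  (Tesla)
Σw_i=1.0000  μᵀw=0.1670
σ²=wᵀΣw=λ₁·μ_p+λ₂ = 0.166037·0.167 + -0.009668 = 0.018060 ≈ 0.0181


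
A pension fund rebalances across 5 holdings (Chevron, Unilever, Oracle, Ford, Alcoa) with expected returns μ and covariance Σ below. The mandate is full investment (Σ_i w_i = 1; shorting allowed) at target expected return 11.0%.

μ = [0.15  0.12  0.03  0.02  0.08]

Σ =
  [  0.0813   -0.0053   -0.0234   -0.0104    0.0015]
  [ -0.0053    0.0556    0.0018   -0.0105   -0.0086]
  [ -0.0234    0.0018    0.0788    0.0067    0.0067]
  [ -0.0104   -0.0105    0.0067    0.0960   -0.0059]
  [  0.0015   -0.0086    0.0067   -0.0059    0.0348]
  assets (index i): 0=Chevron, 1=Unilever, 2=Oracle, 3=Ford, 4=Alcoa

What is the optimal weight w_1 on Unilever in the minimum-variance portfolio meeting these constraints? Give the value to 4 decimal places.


g=Σ⁻¹μ = [2.2936  2.9880  0.6631  0.9197  2.9667]
h=Σ⁻¹𝟙 = [19.4940  28.0104  13.4271  16.8112  35.0826]
a=μᵀg=0.978213  b=𝟙ᵀg=9.830981  c=𝟙ᵀh=112.825130  D=ac−b²=13.718825
λ₁=(c·0.110−b)/D = (112.825130·0.110−9.830981)/13.718825 = 0.188047
λ₂=(a−b·0.110)/D = (0.978213−9.830981·0.110)/13.718825 = -0.007522
w* = 0.188047·g + -0.007522·h:
  w_0 = 0.188047·2.2936 + -0.007522·19.4940 = 0.2847  (Chevron)
  w_1 = 0.188047·2.9880 + -0.007522·28.0104 = 0.3512  (Unilever)
  w_2 = 0.188047·0.6631 + -0.007522·13.4271 = 0.0237  (Oracle)
  w_3 = 0.188047·0.9197 + -0.007522·16.8112 = 0.0465  (Ford)
  w_4 = 0.188047·2.9667 + -0.007522·35.0826 = 0.2940  (Alcoa)
Σw_i=1.0000  μᵀw=0.1100
σ²=wᵀΣw=λ₁·μ_p+λ₂ = 0.188047·0.110 + -0.007522 = 0.013163 ≈ 0.0132

0.3512


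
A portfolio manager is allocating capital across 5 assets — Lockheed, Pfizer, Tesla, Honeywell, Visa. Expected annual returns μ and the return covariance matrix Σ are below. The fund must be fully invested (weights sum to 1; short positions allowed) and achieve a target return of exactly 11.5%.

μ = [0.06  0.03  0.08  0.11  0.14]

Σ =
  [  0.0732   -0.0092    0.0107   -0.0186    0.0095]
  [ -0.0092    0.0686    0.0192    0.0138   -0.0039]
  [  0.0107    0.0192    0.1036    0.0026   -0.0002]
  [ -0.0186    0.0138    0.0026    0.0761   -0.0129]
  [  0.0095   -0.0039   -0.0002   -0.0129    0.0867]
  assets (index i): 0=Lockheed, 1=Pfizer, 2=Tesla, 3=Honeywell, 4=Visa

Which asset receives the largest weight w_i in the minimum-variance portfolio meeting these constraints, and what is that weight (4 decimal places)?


Honeywell (0.3983)

u=Σ⁻¹μ = [1.0093  0.1132  0.6014  1.9565  1.8018]
v=Σ⁻¹𝟙 = [17.1840  12.7537  5.1117  17.0177  12.7687]
a=μᵀu=0.579524  b=𝟙ᵀu=5.482139  c=𝟙ᵀv=64.835644  D=ac−b²=7.519997
λ₁=(c·0.115−b)/D = (64.835644·0.115−5.482139)/7.519997 = 0.262495
λ₂=(a−b·0.115)/D = (0.579524−5.482139·0.115)/7.519997 = -0.006771
w* = 0.262495·u + -0.006771·v:
  w_0 = 0.262495·1.0093 + -0.006771·17.1840 = 0.1486  (Lockheed)
  w_1 = 0.262495·0.1132 + -0.006771·12.7537 = -0.0566  (Pfizer)
  w_2 = 0.262495·0.6014 + -0.006771·5.1117 = 0.1232  (Tesla)
  w_3 = 0.262495·1.9565 + -0.006771·17.0177 = 0.3983  (Honeywell)
  w_4 = 0.262495·1.8018 + -0.006771·12.7687 = 0.3865  (Visa)
Σw_i=1.0000  μᵀw=0.1150
σ²=wᵀΣw=λ₁·μ_p+λ₂ = 0.262495·0.115 + -0.006771 = 0.023415 ≈ 0.0234


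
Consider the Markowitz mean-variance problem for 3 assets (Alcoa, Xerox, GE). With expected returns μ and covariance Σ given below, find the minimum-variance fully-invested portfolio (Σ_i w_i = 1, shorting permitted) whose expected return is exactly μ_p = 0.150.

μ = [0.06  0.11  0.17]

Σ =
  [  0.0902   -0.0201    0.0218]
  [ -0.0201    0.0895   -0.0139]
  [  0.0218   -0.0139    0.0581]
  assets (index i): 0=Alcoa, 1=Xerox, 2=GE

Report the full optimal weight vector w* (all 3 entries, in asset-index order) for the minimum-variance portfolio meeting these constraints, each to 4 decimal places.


g=Σ⁻¹μ = [0.2799  1.7968  3.2508]
h=Σ⁻¹𝟙 = [10.5581  16.2043  17.1269]
a=μᵀg=0.767083  b=𝟙ᵀg=5.327527  c=𝟙ᵀh=43.889248  D=ac−b²=5.284145
λ₁=(c·0.150−b)/D = (43.889248·0.150−5.327527)/5.284145 = 0.237666
λ₂=(a−b·0.150)/D = (0.767083−5.327527·0.150)/5.284145 = -0.006065
w* = 0.237666·g + -0.006065·h:
  w_0 = 0.237666·0.2799 + -0.006065·10.5581 = 0.0025  (Alcoa)
  w_1 = 0.237666·1.7968 + -0.006065·16.2043 = 0.3288  (Xerox)
  w_2 = 0.237666·3.2508 + -0.006065·17.1269 = 0.6687  (GE)
Σw_i=1.0000  μᵀw=0.1500
σ²=wᵀΣw=λ₁·μ_p+λ₂ = 0.237666·0.150 + -0.006065 = 0.029585 ≈ 0.0296

0.0025  0.3288  0.6687


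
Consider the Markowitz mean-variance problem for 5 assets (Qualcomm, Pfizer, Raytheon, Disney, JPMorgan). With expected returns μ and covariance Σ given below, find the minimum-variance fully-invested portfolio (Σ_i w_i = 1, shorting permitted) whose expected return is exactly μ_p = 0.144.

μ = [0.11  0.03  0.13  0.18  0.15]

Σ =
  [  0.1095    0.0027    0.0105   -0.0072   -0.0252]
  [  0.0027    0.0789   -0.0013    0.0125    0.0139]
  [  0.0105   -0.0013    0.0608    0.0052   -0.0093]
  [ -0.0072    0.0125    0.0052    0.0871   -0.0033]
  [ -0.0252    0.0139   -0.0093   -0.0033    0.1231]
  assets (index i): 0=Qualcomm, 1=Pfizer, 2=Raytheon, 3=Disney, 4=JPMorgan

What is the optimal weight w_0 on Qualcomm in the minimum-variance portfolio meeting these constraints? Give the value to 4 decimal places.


g=Σ⁻¹μ = [1.3644  -0.2834  1.9768  2.1678  1.7373]
h=Σ⁻¹𝟙 = [10.5815  9.0081  15.5523  10.5410  10.7300]
a=μᵀg=1.049366  b=𝟙ᵀg=6.962886  c=𝟙ᵀh=56.412877  D=ac−b²=10.715970
λ₁=(c·0.144−b)/D = (56.412877·0.144−6.962886)/10.715970 = 0.108303
λ₂=(a−b·0.144)/D = (1.049366−6.962886·0.144)/10.715970 = 0.004359
w* = 0.108303·g + 0.004359·h:
  w_0 = 0.108303·1.3644 + 0.004359·10.5815 = 0.1939  (Qualcomm)
  w_1 = 0.108303·-0.2834 + 0.004359·9.0081 = 0.0086  (Pfizer)
  w_2 = 0.108303·1.9768 + 0.004359·15.5523 = 0.2819  (Raytheon)
  w_3 = 0.108303·2.1678 + 0.004359·10.5410 = 0.2807  (Disney)
  w_4 = 0.108303·1.7373 + 0.004359·10.7300 = 0.2349  (JPMorgan)
Σw_i=1.0000  μᵀw=0.1440
σ²=wᵀΣw=λ₁·μ_p+λ₂ = 0.108303·0.144 + 0.004359 = 0.019955 ≈ 0.0200

0.1939


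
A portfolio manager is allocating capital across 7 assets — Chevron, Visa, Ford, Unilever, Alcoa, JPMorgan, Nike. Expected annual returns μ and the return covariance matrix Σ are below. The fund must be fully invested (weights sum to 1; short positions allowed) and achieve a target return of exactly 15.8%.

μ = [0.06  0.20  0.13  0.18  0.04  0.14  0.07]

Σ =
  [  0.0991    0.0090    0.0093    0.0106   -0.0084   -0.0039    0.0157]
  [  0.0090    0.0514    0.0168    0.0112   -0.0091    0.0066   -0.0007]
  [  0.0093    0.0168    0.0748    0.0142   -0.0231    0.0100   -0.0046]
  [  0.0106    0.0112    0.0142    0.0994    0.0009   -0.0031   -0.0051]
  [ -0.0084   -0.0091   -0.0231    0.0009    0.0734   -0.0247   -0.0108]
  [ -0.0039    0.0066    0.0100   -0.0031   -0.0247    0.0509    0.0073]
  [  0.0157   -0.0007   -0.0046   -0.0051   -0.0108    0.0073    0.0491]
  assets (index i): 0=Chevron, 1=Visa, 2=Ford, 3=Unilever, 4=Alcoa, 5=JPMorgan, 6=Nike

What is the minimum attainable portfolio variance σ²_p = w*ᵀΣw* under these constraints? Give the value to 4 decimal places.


0.0165

p=Σ⁻¹μ = [0.1099  3.2432  1.2336  1.4267  2.6819  3.2246  1.8110]
q=Σ⁻¹𝟙 = [6.7683  14.0996  16.2230  7.2495  34.3949  28.8464  23.9530]
a=μᵀp=1.757895  b=𝟙ᵀp=13.730914  c=𝟙ᵀq=131.534645  D=ac−b²=42.686145
λ₁=(c·0.158−b)/D = (131.534645·0.158−13.730914)/42.686145 = 0.165196
λ₂=(a−b·0.158)/D = (1.757895−13.730914·0.158)/42.686145 = -0.009642
w* = 0.165196·p + -0.009642·q:
  w_0 = 0.165196·0.1099 + -0.009642·6.7683 = -0.0471  (Chevron)
  w_1 = 0.165196·3.2432 + -0.009642·14.0996 = 0.3998  (Visa)
  w_2 = 0.165196·1.2336 + -0.009642·16.2230 = 0.0474  (Ford)
  w_3 = 0.165196·1.4267 + -0.009642·7.2495 = 0.1658  (Unilever)
  w_4 = 0.165196·2.6819 + -0.009642·34.3949 = 0.1114  (Alcoa)
  w_5 = 0.165196·3.2246 + -0.009642·28.8464 = 0.2546  (JPMorgan)
  w_6 = 0.165196·1.8110 + -0.009642·23.9530 = 0.0682  (Nike)
Σw_i=1.0000  μᵀw=0.1580
σ²=wᵀΣw=λ₁·μ_p+λ₂ = 0.165196·0.158 + -0.009642 = 0.016459 ≈ 0.0165


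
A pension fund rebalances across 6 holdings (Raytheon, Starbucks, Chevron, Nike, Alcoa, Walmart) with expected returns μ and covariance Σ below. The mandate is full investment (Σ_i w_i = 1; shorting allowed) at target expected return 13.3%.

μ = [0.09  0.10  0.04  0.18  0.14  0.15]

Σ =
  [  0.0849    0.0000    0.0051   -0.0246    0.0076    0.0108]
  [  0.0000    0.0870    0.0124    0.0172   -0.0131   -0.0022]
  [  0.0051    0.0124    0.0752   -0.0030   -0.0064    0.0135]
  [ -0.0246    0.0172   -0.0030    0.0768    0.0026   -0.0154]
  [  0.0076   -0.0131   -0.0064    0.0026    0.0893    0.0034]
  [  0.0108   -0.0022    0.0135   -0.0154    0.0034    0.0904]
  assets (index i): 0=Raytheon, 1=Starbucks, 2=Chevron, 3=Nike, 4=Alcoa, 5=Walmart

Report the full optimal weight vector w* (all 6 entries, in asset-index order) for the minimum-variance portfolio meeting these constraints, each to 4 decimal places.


p=Σ⁻¹μ = [1.5502  0.7872  0.1910  3.0098  1.4041  1.9247]
q=Σ⁻¹𝟙 = [13.9439  8.3898  10.7168  17.7793  11.0886  10.6116]
a=μᵀp=1.252924  b=𝟙ᵀp=8.867032  c=𝟙ᵀq=72.530052  D=ac−b²=12.250357
λ₁=(c·0.133−b)/D = (72.530052·0.133−8.867032)/12.250357 = 0.063628
λ₂=(a−b·0.133)/D = (1.252924−8.867032·0.133)/12.250357 = 0.006009
w* = 0.063628·p + 0.006009·q:
  w_0 = 0.063628·1.5502 + 0.006009·13.9439 = 0.1824  (Raytheon)
  w_1 = 0.063628·0.7872 + 0.006009·8.3898 = 0.1005  (Starbucks)
  w_2 = 0.063628·0.1910 + 0.006009·10.7168 = 0.0765  (Chevron)
  w_3 = 0.063628·3.0098 + 0.006009·17.7793 = 0.2983  (Nike)
  w_4 = 0.063628·1.4041 + 0.006009·11.0886 = 0.1560  (Alcoa)
  w_5 = 0.063628·1.9247 + 0.006009·10.6116 = 0.1862  (Walmart)
Σw_i=1.0000  μᵀw=0.1330
σ²=wᵀΣw=λ₁·μ_p+λ₂ = 0.063628·0.133 + 0.006009 = 0.014471 ≈ 0.0145

0.1824  0.1005  0.0765  0.2983  0.1560  0.1862


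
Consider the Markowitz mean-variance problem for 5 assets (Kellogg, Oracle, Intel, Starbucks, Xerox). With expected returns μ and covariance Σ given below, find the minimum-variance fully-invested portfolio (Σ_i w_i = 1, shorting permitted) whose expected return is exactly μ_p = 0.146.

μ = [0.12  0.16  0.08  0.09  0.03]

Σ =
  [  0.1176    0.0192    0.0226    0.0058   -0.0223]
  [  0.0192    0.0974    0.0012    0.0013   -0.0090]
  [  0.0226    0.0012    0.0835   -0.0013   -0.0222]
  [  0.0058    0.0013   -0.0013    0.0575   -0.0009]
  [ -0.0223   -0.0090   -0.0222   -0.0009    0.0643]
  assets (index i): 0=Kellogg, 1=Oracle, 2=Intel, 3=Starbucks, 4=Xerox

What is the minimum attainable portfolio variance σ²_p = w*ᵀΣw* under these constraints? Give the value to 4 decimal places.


0.0555

g=Σ⁻¹μ = [0.7272  1.5902  1.1205  1.5024  1.3492]
h=Σ⁻¹𝟙 = [7.5408  10.7216  16.8919  17.1731  25.7404]
a=μᵀg=0.607024  b=𝟙ᵀg=6.289495  c=𝟙ᵀh=78.067822  D=ac−b²=7.831271
λ₁=(c·0.146−b)/D = (78.067822·0.146−6.289495)/7.831271 = 0.652309
λ₂=(a−b·0.146)/D = (0.607024−6.289495·0.146)/7.831271 = -0.039744
w* = 0.652309·g + -0.039744·h:
  w_0 = 0.652309·0.7272 + -0.039744·7.5408 = 0.1747  (Kellogg)
  w_1 = 0.652309·1.5902 + -0.039744·10.7216 = 0.6112  (Oracle)
  w_2 = 0.652309·1.1205 + -0.039744·16.8919 = 0.0596  (Intel)
  w_3 = 0.652309·1.5024 + -0.039744·17.1731 = 0.2975  (Starbucks)
  w_4 = 0.652309·1.3492 + -0.039744·25.7404 = -0.1429  (Xerox)
Σw_i=1.0000  μᵀw=0.1460
σ²=wᵀΣw=λ₁·μ_p+λ₂ = 0.652309·0.146 + -0.039744 = 0.055494 ≈ 0.0555


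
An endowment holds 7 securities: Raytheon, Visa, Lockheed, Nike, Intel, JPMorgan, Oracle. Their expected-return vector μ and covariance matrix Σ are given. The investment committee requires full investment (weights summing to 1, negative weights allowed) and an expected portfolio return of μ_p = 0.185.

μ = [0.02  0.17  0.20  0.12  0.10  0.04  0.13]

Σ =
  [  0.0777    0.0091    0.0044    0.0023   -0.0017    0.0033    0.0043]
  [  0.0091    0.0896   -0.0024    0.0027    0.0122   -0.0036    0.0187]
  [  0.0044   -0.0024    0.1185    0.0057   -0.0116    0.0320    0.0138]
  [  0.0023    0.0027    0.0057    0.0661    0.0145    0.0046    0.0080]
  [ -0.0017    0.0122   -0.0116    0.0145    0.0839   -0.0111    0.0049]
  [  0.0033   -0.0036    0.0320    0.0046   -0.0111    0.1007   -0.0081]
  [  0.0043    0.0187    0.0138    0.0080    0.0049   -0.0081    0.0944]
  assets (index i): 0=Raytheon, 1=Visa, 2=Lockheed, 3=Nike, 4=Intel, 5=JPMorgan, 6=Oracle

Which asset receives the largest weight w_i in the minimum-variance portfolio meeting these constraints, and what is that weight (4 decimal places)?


Lockheed (0.3759)

x=Σ⁻¹μ = [-0.0866  1.6509  1.6685  1.3257  0.9165  0.0218  0.6521]
y=Σ⁻¹𝟙 = [10.8510  7.2773  5.3676  10.0600  10.9110  9.4569  7.2652]
a=μᵀx=0.948989  b=𝟙ᵀx=6.148745  c=𝟙ᵀy=61.189038  D=ac−b²=20.260674
λ₁=(c·0.185−b)/D = (61.189038·0.185−6.148745)/20.260674 = 0.255235
λ₂=(a−b·0.185)/D = (0.948989−6.148745·0.185)/20.260674 = -0.009305
w* = 0.255235·x + -0.009305·y:
  w_0 = 0.255235·-0.0866 + -0.009305·10.8510 = -0.1231  (Raytheon)
  w_1 = 0.255235·1.6509 + -0.009305·7.2773 = 0.3536  (Visa)
  w_2 = 0.255235·1.6685 + -0.009305·5.3676 = 0.3759  (Lockheed)
  w_3 = 0.255235·1.3257 + -0.009305·10.0600 = 0.2447  (Nike)
  w_4 = 0.255235·0.9165 + -0.009305·10.9110 = 0.1324  (Intel)
  w_5 = 0.255235·0.0218 + -0.009305·9.4569 = -0.0824  (JPMorgan)
  w_6 = 0.255235·0.6521 + -0.009305·7.2652 = 0.0988  (Oracle)
Σw_i=1.0000  μᵀw=0.1850
σ²=wᵀΣw=λ₁·μ_p+λ₂ = 0.255235·0.185 + -0.009305 = 0.037913 ≈ 0.0379


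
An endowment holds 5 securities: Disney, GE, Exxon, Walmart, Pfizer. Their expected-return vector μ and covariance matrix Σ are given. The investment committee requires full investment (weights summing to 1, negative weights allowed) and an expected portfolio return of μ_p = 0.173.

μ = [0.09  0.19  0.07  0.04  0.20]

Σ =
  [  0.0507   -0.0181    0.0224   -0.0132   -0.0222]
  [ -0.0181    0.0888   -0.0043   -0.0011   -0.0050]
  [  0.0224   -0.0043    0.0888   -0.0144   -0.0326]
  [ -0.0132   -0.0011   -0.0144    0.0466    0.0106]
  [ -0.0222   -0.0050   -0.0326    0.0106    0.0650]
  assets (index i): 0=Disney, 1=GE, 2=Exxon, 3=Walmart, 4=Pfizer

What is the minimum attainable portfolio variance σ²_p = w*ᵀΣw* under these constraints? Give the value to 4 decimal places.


g=Σ⁻¹μ = [5.1813  3.6512  2.1037  1.7198  5.9020]
h=Σ⁻¹𝟙 = [43.8820  23.6680  20.1695  32.2533  37.0486]
a=μᵀg=2.556503  b=𝟙ᵀg=18.558001  c=𝟙ᵀh=157.021237  D=ac−b²=57.025857
λ₁=(c·0.173−b)/D = (157.021237·0.173−18.558001)/57.025857 = 0.150926
λ₂=(a−b·0.173)/D = (2.556503−18.558001·0.173)/57.025857 = -0.011469
w* = 0.150926·g + -0.011469·h:
  w_0 = 0.150926·5.1813 + -0.011469·43.8820 = 0.2787  (Disney)
  w_1 = 0.150926·3.6512 + -0.011469·23.6680 = 0.2796  (GE)
  w_2 = 0.150926·2.1037 + -0.011469·20.1695 = 0.0862  (Exxon)
  w_3 = 0.150926·1.7198 + -0.011469·32.2533 = -0.1104  (Walmart)
  w_4 = 0.150926·5.9020 + -0.011469·37.0486 = 0.4659  (Pfizer)
Σw_i=1.0000  μᵀw=0.1730
σ²=wᵀΣw=λ₁·μ_p+λ₂ = 0.150926·0.173 + -0.011469 = 0.014641 ≈ 0.0146

0.0146


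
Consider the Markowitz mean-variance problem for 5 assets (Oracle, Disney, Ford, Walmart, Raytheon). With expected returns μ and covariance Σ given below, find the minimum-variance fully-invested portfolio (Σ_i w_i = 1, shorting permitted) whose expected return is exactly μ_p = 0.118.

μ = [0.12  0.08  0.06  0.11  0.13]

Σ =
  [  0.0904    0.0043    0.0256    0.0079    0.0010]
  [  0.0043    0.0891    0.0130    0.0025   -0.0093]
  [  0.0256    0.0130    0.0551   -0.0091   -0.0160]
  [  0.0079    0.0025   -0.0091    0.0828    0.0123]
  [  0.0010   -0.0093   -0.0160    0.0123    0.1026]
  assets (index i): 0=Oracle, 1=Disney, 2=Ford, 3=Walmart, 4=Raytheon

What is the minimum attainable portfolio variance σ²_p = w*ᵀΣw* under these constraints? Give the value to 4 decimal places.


0.0308

g=Σ⁻¹μ = [0.8692  0.8091  1.0780  1.1370  1.3637]
h=Σ⁻¹𝟙 = [3.8917  9.1062  19.6780  11.7829  12.1902]
a=μᵀg=0.536069  b=𝟙ᵀg=5.257025  c=𝟙ᵀh=56.649001  D=ac−b²=2.731446
λ₁=(c·0.118−b)/D = (56.649001·0.118−5.257025)/2.731446 = 0.522638
λ₂=(a−b·0.118)/D = (0.536069−5.257025·0.118)/2.731446 = -0.030848
w* = 0.522638·g + -0.030848·h:
  w_0 = 0.522638·0.8692 + -0.030848·3.8917 = 0.3342  (Oracle)
  w_1 = 0.522638·0.8091 + -0.030848·9.1062 = 0.1419  (Disney)
  w_2 = 0.522638·1.0780 + -0.030848·19.6780 = -0.0436  (Ford)
  w_3 = 0.522638·1.1370 + -0.030848·11.7829 = 0.2308  (Walmart)
  w_4 = 0.522638·1.3637 + -0.030848·12.1902 = 0.3367  (Raytheon)
Σw_i=1.0000  μᵀw=0.1180
σ²=wᵀΣw=λ₁·μ_p+λ₂ = 0.522638·0.118 + -0.030848 = 0.030823 ≈ 0.0308


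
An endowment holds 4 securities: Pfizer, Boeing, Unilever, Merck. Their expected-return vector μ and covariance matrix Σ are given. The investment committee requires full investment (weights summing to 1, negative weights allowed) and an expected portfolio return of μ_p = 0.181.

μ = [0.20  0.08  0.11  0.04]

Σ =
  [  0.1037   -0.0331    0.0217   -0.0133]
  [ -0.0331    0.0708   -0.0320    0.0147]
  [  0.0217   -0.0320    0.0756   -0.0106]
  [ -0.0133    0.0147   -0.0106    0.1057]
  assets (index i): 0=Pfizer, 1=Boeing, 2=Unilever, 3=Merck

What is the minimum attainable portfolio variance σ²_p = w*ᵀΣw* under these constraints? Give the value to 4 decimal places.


p=Σ⁻¹μ = [2.5618  3.1965  2.1387  0.4707]
q=Σ⁻¹𝟙 = [15.6007  29.6679  22.6491  9.5691]
a=μᵀp=1.022164  b=𝟙ᵀp=8.367732  c=𝟙ᵀq=77.486750  D=ac−b²=9.185257
λ₁=(c·0.181−b)/D = (77.486750·0.181−8.367732)/9.185257 = 0.615918
λ₂=(a−b·0.181)/D = (1.022164−8.367732·0.181)/9.185257 = -0.053607
w* = 0.615918·p + -0.053607·q:
  w_0 = 0.615918·2.5618 + -0.053607·15.6007 = 0.7415  (Pfizer)
  w_1 = 0.615918·3.1965 + -0.053607·29.6679 = 0.3784  (Boeing)
  w_2 = 0.615918·2.1387 + -0.053607·22.6491 = 0.1031  (Unilever)
  w_3 = 0.615918·0.4707 + -0.053607·9.5691 = -0.2231  (Merck)
Σw_i=1.0000  μᵀw=0.1810
σ²=wᵀΣw=λ₁·μ_p+λ₂ = 0.615918·0.181 + -0.053607 = 0.057874 ≈ 0.0579

0.0579


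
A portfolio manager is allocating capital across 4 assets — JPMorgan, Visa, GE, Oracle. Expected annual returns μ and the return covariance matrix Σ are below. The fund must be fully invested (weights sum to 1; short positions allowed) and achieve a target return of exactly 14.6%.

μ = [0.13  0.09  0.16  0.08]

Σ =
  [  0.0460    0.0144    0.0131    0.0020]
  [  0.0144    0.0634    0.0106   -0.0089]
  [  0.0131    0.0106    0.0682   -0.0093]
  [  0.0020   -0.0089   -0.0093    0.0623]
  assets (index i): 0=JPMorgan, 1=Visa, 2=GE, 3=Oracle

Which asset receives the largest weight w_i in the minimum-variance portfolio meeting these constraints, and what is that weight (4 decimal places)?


GE (0.5554)

x=Σ⁻¹μ = [1.8892  0.8766  2.0730  1.6581]
y=Σ⁻¹𝟙 = [13.0746  13.4064  12.7193  19.4455]
a=μᵀx=0.788829  b=𝟙ᵀx=6.497015  c=𝟙ᵀy=58.645910  D=ac−b²=4.050414
λ₁=(c·0.146−b)/D = (58.645910·0.146−6.497015)/4.050414 = 0.509896
λ₂=(a−b·0.146)/D = (0.788829−6.497015·0.146)/4.050414 = -0.039437
w* = 0.509896·x + -0.039437·y:
  w_0 = 0.509896·1.8892 + -0.039437·13.0746 = 0.4477  (JPMorgan)
  w_1 = 0.509896·0.8766 + -0.039437·13.4064 = -0.0817  (Visa)
  w_2 = 0.509896·2.0730 + -0.039437·12.7193 = 0.5554  (GE)
  w_3 = 0.509896·1.6581 + -0.039437·19.4455 = 0.0786  (Oracle)
Σw_i=1.0000  μᵀw=0.1460
σ²=wᵀΣw=λ₁·μ_p+λ₂ = 0.509896·0.146 + -0.039437 = 0.035008 ≈ 0.0350


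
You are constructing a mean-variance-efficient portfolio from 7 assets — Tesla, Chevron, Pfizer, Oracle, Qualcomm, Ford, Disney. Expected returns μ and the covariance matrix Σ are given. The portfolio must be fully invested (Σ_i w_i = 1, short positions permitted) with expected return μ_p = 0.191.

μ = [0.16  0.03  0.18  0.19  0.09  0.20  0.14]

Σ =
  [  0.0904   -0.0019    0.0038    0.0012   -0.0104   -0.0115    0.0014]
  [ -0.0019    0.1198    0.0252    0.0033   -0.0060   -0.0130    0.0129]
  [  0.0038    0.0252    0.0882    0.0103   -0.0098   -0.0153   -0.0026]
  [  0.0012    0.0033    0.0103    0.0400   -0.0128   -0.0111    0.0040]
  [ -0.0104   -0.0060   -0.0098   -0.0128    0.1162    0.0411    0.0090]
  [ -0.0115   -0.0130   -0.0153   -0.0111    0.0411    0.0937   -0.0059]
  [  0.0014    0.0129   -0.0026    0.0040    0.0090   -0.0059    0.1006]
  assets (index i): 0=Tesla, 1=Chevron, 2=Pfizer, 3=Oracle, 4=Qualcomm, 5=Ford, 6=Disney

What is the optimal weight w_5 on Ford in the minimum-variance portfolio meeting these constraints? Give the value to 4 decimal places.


u=Σ⁻¹μ = [2.0535  -0.0600  2.0228  5.0661  0.4463  3.1991  1.3693]
v=Σ⁻¹𝟙 = [13.1610  6.9955  9.2943  27.5552  8.0116  15.0404  8.1701]
a=μᵀu=2.525098  b=𝟙ᵀu=14.097016  c=𝟙ᵀv=88.228021  D=ac−b²=24.058510
λ₁=(c·0.191−b)/D = (88.228021·0.191−14.097016)/24.058510 = 0.114493
λ₂=(a−b·0.191)/D = (2.525098−14.097016·0.191)/24.058510 = -0.006959
w* = 0.114493·u + -0.006959·v:
  w_0 = 0.114493·2.0535 + -0.006959·13.1610 = 0.1435  (Tesla)
  w_1 = 0.114493·-0.0600 + -0.006959·6.9955 = -0.0556  (Chevron)
  w_2 = 0.114493·2.0228 + -0.006959·9.2943 = 0.1669  (Pfizer)
  w_3 = 0.114493·5.0661 + -0.006959·27.5552 = 0.3883  (Oracle)
  w_4 = 0.114493·0.4463 + -0.006959·8.0116 = -0.0047  (Qualcomm)
  w_5 = 0.114493·3.1991 + -0.006959·15.0404 = 0.2616  (Ford)
  w_6 = 0.114493·1.3693 + -0.006959·8.1701 = 0.0999  (Disney)
Σw_i=1.0000  μᵀw=0.1910
σ²=wᵀΣw=λ₁·μ_p+λ₂ = 0.114493·0.191 + -0.006959 = 0.014909 ≈ 0.0149

0.2616


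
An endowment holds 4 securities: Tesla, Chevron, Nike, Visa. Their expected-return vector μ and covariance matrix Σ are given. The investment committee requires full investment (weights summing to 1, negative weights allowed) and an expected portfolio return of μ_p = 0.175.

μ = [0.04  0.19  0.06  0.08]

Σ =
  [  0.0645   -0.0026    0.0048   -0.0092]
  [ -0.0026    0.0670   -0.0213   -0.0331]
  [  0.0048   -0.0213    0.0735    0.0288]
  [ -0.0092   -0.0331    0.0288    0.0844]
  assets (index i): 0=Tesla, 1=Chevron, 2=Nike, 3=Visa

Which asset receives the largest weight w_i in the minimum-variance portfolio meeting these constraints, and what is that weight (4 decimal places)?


g=Σ⁻¹μ = [1.0649  4.4196  1.0753  2.4303]
h=Σ⁻¹𝟙 = [18.8325  30.2996  12.7591  21.4303]
a=μᵀg=1.141273  b=𝟙ᵀg=8.990195  c=𝟙ᵀh=83.321460  D=ac−b²=14.268938
λ₁=(c·0.175−b)/D = (83.321460·0.175−8.990195)/14.268938 = 0.391834
λ₂=(a−b·0.175)/D = (1.141273−8.990195·0.175)/14.268938 = -0.030276
w* = 0.391834·g + -0.030276·h:
  w_0 = 0.391834·1.0649 + -0.030276·18.8325 = -0.1529  (Tesla)
  w_1 = 0.391834·4.4196 + -0.030276·30.2996 = 0.8144  (Chevron)
  w_2 = 0.391834·1.0753 + -0.030276·12.7591 = 0.0350  (Nike)
  w_3 = 0.391834·2.4303 + -0.030276·21.4303 = 0.3035  (Visa)
Σw_i=1.0000  μᵀw=0.1750
σ²=wᵀΣw=λ₁·μ_p+λ₂ = 0.391834·0.175 + -0.030276 = 0.038295 ≈ 0.0383

Chevron (0.8144)


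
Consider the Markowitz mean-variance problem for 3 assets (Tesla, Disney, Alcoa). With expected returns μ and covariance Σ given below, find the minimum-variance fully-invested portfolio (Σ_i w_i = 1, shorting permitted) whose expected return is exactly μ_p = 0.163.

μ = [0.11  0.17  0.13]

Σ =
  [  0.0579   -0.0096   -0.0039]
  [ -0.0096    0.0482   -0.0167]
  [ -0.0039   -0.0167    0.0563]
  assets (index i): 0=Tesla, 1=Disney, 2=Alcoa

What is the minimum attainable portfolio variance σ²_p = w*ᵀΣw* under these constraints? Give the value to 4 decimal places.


0.0286

p=Σ⁻¹μ = [3.1095  5.5961  4.1844]
q=Σ⁻¹𝟙 = [25.3263  36.2818  30.2785]
a=μᵀp=1.837353  b=𝟙ᵀp=12.890000  c=𝟙ᵀq=91.886563  D=ac−b²=2.675915
λ₁=(c·0.163−b)/D = (91.886563·0.163−12.890000)/2.675915 = 0.780111
λ₂=(a−b·0.163)/D = (1.837353−12.890000·0.163)/2.675915 = -0.098552
w* = 0.780111·p + -0.098552·q:
  w_0 = 0.780111·3.1095 + -0.098552·25.3263 = -0.0702  (Tesla)
  w_1 = 0.780111·5.5961 + -0.098552·36.2818 = 0.7899  (Disney)
  w_2 = 0.780111·4.1844 + -0.098552·30.2785 = 0.2803  (Alcoa)
Σw_i=1.0000  μᵀw=0.1630
σ²=wᵀΣw=λ₁·μ_p+λ₂ = 0.780111·0.163 + -0.098552 = 0.028606 ≈ 0.0286


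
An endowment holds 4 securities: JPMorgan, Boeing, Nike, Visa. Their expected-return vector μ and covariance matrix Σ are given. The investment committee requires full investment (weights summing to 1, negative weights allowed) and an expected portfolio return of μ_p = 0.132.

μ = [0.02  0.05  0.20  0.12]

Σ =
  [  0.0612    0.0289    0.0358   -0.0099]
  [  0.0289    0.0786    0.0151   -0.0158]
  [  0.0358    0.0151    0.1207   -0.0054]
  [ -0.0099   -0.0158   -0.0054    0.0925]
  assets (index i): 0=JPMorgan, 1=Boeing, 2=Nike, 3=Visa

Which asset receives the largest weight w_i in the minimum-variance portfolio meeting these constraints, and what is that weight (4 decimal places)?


Visa (0.3994)

p=Σ⁻¹μ = [-0.9854  0.9274  1.8986  1.4611]
q=Σ⁻¹𝟙 = [11.0699  10.6543  4.2981  14.0664]
a=μᵀp=0.581717  b=𝟙ᵀp=3.301691  c=𝟙ᵀq=40.088626  D=ac−b²=12.419085
λ₁=(c·0.132−b)/D = (40.088626·0.132−3.301691)/12.419085 = 0.160238
λ₂=(a−b·0.132)/D = (0.581717−3.301691·0.132)/12.419085 = 0.011748
w* = 0.160238·p + 0.011748·q:
  w_0 = 0.160238·-0.9854 + 0.011748·11.0699 = -0.0279  (JPMorgan)
  w_1 = 0.160238·0.9274 + 0.011748·10.6543 = 0.2738  (Boeing)
  w_2 = 0.160238·1.8986 + 0.011748·4.2981 = 0.3547  (Nike)
  w_3 = 0.160238·1.4611 + 0.011748·14.0664 = 0.3994  (Visa)
Σw_i=1.0000  μᵀw=0.1320
σ²=wᵀΣw=λ₁·μ_p+λ₂ = 0.160238·0.132 + 0.011748 = 0.032899 ≈ 0.0329


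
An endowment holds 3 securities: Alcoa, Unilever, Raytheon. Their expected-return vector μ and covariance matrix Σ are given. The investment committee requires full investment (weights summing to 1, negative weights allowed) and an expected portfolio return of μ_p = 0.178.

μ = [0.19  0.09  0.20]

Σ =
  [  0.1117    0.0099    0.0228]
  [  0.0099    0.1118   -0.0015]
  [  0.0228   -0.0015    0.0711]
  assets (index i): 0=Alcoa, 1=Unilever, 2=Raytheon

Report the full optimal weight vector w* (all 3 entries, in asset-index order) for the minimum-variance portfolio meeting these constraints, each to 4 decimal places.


0.2591  0.1764  0.5644

g=Σ⁻¹μ = [1.1324  0.7378  2.4654]
h=Σ⁻¹𝟙 = [5.6513  8.6109  12.4341]
a=μᵀg=0.774629  b=𝟙ᵀg=4.335562  c=𝟙ᵀh=26.696392  D=ac−b²=1.882706
λ₁=(c·0.178−b)/D = (26.696392·0.178−4.335562)/1.882706 = 0.221169
λ₂=(a−b·0.178)/D = (0.774629−4.335562·0.178)/1.882706 = 0.001540
w* = 0.221169·g + 0.001540·h:
  w_0 = 0.221169·1.1324 + 0.001540·5.6513 = 0.2591  (Alcoa)
  w_1 = 0.221169·0.7378 + 0.001540·8.6109 = 0.1764  (Unilever)
  w_2 = 0.221169·2.4654 + 0.001540·12.4341 = 0.5644  (Raytheon)
Σw_i=1.0000  μᵀw=0.1780
σ²=wᵀΣw=λ₁·μ_p+λ₂ = 0.221169·0.178 + 0.001540 = 0.040908 ≈ 0.0409
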